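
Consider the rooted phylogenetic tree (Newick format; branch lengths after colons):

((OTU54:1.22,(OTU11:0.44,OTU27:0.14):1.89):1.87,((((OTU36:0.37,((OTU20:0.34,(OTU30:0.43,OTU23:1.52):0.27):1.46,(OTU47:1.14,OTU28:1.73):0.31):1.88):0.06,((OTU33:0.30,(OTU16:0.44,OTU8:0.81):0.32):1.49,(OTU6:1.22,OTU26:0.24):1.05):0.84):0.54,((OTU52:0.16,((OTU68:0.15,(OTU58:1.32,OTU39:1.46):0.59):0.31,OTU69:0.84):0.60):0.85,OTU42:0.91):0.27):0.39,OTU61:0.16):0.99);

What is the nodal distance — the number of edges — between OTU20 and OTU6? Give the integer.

The MRCA of OTU20 and OTU6 is the node subtending ((OTU36,((OTU20,(OTU30,OTU23)),(OTU47,OTU28))),((OTU33,(OTU16,OTU8)),(OTU6,OTU26))).
From OTU20 up to that node: 4 branches. From OTU6 up to the same node: 3 branches. Total: 4 + 3 = 7.

7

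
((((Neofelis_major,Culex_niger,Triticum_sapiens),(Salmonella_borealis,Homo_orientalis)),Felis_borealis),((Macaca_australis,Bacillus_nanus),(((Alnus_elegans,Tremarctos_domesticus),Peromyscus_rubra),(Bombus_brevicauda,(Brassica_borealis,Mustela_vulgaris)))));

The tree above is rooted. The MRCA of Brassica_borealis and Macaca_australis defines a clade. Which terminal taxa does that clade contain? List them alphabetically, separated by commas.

Tracing Brassica_borealis: it sits inside (Brassica_borealis,Mustela_vulgaris).
Tracing Macaca_australis: it sits inside (Macaca_australis,Bacillus_nanus).
The smallest clade enclosing both is ((Macaca_australis,Bacillus_nanus),(((Alnus_elegans,Tremarctos_domesticus),Peromyscus_rubra),(Bombus_brevicauda,(Brassica_borealis,Mustela_vulgaris)))); the answer is its 8 terminal taxa in alphabetical order.

Alnus_elegans, Bacillus_nanus, Bombus_brevicauda, Brassica_borealis, Macaca_australis, Mustela_vulgaris, Peromyscus_rubra, Tremarctos_domesticus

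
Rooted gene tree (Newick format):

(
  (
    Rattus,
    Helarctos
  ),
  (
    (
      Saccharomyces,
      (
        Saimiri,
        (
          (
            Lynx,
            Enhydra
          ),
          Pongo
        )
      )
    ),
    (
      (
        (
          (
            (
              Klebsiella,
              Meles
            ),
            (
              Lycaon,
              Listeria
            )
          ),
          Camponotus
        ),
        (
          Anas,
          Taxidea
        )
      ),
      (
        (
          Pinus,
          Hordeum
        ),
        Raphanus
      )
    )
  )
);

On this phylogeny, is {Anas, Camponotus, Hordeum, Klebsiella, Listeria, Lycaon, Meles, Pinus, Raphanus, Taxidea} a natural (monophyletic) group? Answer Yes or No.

Yes

The most recent common ancestor of these taxa subtends (((((Klebsiella,Meles),(Lycaon,Listeria)),Camponotus),(Anas,Taxidea)),((Pinus,Hordeum),Raphanus)).
That clade has exactly 10 tips — every listed taxon and nothing else — so the group is monophyletic.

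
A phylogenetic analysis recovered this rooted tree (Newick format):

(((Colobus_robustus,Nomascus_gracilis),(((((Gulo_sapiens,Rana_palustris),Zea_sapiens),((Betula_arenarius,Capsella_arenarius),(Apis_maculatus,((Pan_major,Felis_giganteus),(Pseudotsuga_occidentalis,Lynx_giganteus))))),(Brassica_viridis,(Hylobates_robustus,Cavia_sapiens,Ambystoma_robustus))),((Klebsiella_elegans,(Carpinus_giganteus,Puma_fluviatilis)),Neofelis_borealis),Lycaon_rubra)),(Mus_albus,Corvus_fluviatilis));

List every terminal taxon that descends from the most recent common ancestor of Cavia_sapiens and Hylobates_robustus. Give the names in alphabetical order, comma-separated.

Ambystoma_robustus, Cavia_sapiens, Hylobates_robustus

Tracing Cavia_sapiens: it sits inside (Hylobates_robustus,Cavia_sapiens,Ambystoma_robustus).
Tracing Hylobates_robustus: it sits inside (Hylobates_robustus,Cavia_sapiens,Ambystoma_robustus).
The smallest clade enclosing both is (Hylobates_robustus,Cavia_sapiens,Ambystoma_robustus); the answer is its 3 terminal taxa in alphabetical order.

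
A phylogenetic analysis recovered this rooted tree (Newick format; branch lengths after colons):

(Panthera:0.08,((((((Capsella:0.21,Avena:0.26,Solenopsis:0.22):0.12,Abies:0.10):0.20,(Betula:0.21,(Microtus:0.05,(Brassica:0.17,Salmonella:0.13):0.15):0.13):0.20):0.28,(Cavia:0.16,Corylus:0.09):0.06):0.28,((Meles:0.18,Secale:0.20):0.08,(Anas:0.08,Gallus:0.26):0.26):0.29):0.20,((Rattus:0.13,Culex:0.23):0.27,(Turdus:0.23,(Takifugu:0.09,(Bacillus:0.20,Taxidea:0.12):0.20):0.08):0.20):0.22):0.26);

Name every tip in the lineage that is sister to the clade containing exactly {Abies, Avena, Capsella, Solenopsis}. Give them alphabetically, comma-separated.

Betula, Brassica, Microtus, Salmonella

The clade containing exactly {Abies, Avena, Capsella, Solenopsis} attaches to the tree at the node subtending (((Capsella,Avena,Solenopsis),Abies),(Betula,(Microtus,(Brassica,Salmonella)))).
The other lineage descending from that same node — the sister group — is (Betula,(Microtus,(Brassica,Salmonella))); its 4 tips in alphabetical order are the answer.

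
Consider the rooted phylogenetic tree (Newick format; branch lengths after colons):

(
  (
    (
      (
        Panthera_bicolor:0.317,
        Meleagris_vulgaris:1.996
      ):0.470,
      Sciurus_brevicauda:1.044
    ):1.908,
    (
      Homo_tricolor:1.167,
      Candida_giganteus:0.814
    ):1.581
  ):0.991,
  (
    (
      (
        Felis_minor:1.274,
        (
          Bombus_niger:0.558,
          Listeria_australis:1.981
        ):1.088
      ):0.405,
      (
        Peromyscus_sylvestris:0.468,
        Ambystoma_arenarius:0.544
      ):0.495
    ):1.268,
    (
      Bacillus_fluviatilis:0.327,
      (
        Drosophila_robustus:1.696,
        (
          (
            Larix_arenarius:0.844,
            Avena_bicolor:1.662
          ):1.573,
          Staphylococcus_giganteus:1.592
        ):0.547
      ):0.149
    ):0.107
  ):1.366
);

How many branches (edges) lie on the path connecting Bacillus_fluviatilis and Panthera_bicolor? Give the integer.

7

The MRCA of Bacillus_fluviatilis and Panthera_bicolor is the root of the tree.
From Bacillus_fluviatilis up to that node: 3 branches. From Panthera_bicolor up to the same node: 4 branches. Total: 3 + 4 = 7.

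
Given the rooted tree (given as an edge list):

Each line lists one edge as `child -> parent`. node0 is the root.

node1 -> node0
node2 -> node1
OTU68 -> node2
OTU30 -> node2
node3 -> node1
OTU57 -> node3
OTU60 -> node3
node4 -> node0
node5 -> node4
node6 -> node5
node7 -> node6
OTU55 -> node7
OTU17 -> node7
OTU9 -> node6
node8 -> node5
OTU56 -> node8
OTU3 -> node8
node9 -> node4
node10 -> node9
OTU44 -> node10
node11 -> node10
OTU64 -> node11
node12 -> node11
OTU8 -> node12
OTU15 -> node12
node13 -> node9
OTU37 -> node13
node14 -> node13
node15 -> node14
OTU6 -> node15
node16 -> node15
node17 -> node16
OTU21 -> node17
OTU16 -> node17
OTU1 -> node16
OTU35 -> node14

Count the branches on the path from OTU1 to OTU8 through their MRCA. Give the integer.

9

The MRCA of OTU1 and OTU8 is the node subtending ((OTU44,(OTU64,(OTU8,OTU15))),(OTU37,((OTU6,((OTU21,OTU16),OTU1)),OTU35))).
From OTU1 up to that node: 5 branches. From OTU8 up to the same node: 4 branches. Total: 5 + 4 = 9.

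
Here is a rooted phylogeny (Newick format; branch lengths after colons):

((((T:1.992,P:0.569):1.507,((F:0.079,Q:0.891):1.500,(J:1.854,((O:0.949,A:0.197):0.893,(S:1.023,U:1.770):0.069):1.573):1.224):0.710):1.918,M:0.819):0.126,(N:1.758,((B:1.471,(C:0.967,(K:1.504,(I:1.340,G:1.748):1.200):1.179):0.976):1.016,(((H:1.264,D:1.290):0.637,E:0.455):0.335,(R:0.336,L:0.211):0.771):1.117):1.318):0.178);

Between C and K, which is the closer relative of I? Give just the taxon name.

K

The MRCA of I and K subtends (K,(I,G)) (3 taxa).
The MRCA of I and C subtends (C,(K,(I,G))) (4 taxa).
The first is nested inside the second, so I shares a more recent common ancestor with K.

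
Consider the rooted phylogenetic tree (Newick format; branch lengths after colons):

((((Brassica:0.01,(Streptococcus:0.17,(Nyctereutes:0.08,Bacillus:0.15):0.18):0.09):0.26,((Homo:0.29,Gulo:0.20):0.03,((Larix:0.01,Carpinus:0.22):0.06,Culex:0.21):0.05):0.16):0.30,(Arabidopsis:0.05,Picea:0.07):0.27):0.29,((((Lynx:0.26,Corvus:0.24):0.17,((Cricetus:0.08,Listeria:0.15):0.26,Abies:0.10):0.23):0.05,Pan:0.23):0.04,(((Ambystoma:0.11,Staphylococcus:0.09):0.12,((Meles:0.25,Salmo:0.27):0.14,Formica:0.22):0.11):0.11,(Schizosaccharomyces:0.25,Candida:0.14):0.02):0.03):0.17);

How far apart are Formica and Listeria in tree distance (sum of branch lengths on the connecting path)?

1.20

The path runs Formica → … → MRCA → … → Listeria; the MRCA is the node subtending ((((Lynx,Corvus),((Cricetus,Listeria),Abies)),Pan),(((Ambystoma,Staphylococcus),((Meles,Salmo),Formica)),(Schizosaccharomyces,Candida))).
Branch lengths along that path: 0.22 + 0.11 + 0.11 + 0.03 + 0.04 + 0.05 + 0.23 + 0.26 + 0.15 = 1.20.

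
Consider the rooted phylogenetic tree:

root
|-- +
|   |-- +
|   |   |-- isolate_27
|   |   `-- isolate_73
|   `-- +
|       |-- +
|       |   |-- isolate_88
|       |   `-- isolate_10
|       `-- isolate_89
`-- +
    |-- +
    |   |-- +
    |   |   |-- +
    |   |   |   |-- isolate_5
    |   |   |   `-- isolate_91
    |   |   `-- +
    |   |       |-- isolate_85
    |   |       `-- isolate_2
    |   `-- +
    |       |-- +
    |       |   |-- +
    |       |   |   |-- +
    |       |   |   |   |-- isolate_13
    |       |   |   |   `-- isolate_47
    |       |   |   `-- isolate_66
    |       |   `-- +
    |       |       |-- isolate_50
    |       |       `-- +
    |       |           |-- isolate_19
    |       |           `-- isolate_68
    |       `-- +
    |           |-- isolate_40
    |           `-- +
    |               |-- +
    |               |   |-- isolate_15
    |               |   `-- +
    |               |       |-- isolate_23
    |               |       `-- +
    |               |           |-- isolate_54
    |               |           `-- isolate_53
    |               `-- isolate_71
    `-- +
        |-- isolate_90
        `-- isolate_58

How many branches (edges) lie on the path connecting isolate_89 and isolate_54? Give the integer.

The MRCA of isolate_89 and isolate_54 is the root of the tree.
From isolate_89 up to that node: 3 branches. From isolate_54 up to the same node: 9 branches. Total: 3 + 9 = 12.

12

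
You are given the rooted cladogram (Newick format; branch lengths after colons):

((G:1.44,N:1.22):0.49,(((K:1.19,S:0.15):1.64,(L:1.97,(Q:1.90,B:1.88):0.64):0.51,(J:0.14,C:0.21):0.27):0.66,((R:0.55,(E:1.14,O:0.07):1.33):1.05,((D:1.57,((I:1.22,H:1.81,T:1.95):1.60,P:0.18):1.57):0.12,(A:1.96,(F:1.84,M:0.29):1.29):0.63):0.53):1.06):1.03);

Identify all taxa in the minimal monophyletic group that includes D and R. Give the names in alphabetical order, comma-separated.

Tracing D: it sits inside (D,((I,H,T),P)).
Tracing R: it sits inside (R,(E,O)).
The smallest clade enclosing both is ((R,(E,O)),((D,((I,H,T),P)),(A,(F,M)))); the answer is its 11 terminal taxa in alphabetical order.

A, D, E, F, H, I, M, O, P, R, T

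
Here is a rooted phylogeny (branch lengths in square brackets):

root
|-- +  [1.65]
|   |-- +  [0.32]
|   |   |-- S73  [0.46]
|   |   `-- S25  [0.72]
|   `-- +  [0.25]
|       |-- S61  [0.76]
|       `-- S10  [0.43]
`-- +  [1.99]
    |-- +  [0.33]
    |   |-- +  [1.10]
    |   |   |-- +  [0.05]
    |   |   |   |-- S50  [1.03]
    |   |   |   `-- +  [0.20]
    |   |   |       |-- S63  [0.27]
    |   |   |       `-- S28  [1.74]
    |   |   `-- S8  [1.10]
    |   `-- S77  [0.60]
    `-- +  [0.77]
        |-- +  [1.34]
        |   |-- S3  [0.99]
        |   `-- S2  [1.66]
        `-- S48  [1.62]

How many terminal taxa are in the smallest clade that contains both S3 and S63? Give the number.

The MRCA of S3 and S63 is the node subtending ((((S50,(S63,S28)),S8),S77),((S3,S2),S48)).
That clade contains 8 terminal taxa: S2, S28, S3, S48, S50, S63, S77, S8.

8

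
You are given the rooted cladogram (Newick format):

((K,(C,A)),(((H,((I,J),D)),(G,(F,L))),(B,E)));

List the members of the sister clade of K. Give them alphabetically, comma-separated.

A, C

K attaches to the tree at the node subtending (K,(C,A)).
The other lineage descending from that same node — the sister group — is (C,A); its 2 tips in alphabetical order are the answer.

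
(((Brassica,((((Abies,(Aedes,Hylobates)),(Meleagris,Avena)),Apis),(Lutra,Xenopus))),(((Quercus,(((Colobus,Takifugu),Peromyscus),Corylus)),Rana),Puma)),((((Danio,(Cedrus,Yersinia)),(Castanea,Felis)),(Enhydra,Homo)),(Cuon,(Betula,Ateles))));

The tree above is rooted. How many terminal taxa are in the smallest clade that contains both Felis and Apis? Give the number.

26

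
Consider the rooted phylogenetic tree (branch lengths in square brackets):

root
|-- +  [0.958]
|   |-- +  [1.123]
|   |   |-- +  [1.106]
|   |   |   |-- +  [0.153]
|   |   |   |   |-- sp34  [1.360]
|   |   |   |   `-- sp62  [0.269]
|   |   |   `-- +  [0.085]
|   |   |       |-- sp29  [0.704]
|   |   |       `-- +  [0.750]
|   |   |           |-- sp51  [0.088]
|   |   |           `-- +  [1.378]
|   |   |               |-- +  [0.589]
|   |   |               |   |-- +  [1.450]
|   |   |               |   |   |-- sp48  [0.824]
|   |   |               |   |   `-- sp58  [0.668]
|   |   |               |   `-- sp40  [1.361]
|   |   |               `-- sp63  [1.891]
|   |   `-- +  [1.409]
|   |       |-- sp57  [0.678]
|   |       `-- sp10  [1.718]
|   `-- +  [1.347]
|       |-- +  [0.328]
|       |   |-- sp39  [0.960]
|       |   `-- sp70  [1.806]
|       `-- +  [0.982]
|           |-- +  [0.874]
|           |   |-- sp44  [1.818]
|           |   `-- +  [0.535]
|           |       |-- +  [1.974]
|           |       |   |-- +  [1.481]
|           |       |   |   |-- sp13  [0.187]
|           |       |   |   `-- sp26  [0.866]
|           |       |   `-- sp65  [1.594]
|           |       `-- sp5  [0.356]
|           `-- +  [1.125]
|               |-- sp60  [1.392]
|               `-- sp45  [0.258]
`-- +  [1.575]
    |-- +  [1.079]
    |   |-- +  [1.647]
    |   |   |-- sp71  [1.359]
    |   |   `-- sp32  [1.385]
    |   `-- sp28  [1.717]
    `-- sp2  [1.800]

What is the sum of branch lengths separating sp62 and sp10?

The path runs sp62 → … → MRCA → … → sp10; the MRCA is the node subtending (((sp34,sp62),(sp29,(sp51,(((sp48,sp58),sp40),sp63)))),(sp57,sp10)).
Branch lengths along that path: 0.269 + 0.153 + 1.106 + 1.409 + 1.718 = 4.655.

4.655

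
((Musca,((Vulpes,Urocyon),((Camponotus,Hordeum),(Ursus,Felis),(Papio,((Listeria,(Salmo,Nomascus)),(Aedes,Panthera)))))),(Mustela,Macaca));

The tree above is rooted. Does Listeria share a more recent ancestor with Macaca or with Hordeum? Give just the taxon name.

Hordeum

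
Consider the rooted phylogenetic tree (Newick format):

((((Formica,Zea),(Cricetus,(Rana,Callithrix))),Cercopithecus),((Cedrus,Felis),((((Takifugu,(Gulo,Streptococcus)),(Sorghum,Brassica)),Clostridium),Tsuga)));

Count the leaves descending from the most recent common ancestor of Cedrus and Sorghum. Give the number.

9

The MRCA of Cedrus and Sorghum is the node subtending ((Cedrus,Felis),((((Takifugu,(Gulo,Streptococcus)),(Sorghum,Brassica)),Clostridium),Tsuga)).
That clade contains 9 terminal taxa: Brassica, Cedrus, Clostridium, Felis, Gulo, Sorghum, Streptococcus, Takifugu, Tsuga.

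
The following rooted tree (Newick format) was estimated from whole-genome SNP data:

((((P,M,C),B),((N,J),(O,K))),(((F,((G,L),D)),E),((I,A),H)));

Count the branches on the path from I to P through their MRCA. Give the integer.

8

The MRCA of I and P is the root of the tree.
From I up to that node: 4 branches. From P up to the same node: 4 branches. Total: 4 + 4 = 8.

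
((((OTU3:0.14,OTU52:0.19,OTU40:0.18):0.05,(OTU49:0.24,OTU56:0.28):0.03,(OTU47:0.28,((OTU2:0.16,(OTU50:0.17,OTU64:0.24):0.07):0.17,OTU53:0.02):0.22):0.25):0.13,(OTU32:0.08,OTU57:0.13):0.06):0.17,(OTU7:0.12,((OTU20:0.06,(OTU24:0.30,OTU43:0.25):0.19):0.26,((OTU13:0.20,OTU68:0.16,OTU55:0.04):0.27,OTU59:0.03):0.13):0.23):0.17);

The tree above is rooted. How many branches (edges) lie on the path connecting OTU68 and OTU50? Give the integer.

12

The MRCA of OTU68 and OTU50 is the root of the tree.
From OTU68 up to that node: 5 branches. From OTU50 up to the same node: 7 branches. Total: 5 + 7 = 12.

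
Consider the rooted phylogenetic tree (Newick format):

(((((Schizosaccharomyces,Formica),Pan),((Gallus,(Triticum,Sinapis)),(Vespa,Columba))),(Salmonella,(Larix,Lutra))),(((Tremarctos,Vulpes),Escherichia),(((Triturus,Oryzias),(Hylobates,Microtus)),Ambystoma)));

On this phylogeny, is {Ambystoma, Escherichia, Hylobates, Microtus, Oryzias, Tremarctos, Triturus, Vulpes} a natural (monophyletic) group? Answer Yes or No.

The most recent common ancestor of these taxa subtends (((Tremarctos,Vulpes),Escherichia),(((Triturus,Oryzias),(Hylobates,Microtus)),Ambystoma)).
That clade has exactly 8 tips — every listed taxon and nothing else — so the group is monophyletic.

Yes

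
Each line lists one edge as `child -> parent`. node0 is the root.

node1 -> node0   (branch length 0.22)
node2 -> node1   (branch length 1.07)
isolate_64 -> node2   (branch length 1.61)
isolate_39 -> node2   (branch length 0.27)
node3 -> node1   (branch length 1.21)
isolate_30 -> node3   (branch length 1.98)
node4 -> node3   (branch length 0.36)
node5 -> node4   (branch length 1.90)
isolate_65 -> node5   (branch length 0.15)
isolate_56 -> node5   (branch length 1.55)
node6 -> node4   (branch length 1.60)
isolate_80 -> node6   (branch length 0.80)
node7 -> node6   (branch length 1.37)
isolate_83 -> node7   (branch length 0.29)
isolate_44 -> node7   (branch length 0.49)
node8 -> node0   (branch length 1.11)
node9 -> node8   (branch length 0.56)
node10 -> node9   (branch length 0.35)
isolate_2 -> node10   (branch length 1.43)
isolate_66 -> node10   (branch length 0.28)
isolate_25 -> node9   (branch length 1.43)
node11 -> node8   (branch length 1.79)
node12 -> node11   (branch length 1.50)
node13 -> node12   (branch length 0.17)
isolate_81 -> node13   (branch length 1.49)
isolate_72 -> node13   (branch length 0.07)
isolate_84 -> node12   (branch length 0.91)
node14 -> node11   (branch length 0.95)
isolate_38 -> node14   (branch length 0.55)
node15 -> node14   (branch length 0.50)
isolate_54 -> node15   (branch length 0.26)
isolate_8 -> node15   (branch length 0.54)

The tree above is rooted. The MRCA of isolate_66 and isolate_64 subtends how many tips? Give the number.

17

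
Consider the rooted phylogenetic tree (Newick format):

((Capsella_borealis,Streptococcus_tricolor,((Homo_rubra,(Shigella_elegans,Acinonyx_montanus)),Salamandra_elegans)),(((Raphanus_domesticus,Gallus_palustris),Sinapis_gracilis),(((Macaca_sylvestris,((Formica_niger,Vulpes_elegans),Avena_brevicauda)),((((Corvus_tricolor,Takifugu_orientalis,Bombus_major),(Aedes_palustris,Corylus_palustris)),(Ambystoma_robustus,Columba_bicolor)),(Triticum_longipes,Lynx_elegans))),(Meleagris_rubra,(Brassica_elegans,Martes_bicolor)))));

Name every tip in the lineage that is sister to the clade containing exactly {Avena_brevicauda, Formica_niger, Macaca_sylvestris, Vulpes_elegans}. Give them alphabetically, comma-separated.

Aedes_palustris, Ambystoma_robustus, Bombus_major, Columba_bicolor, Corvus_tricolor, Corylus_palustris, Lynx_elegans, Takifugu_orientalis, Triticum_longipes

The clade containing exactly {Avena_brevicauda, Formica_niger, Macaca_sylvestris, Vulpes_elegans} attaches to the tree at the node subtending ((Macaca_sylvestris,((Formica_niger,Vulpes_elegans),Avena_brevicauda)),((((Corvus_tricolor,Takifugu_orientalis,Bombus_major),(Aedes_palustris,Corylus_palustris)),(Ambystoma_robustus,Columba_bicolor)),(Triticum_longipes,Lynx_elegans))).
The other lineage descending from that same node — the sister group — is ((((Corvus_tricolor,Takifugu_orientalis,Bombus_major),(Aedes_palustris,Corylus_palustris)),(Ambystoma_robustus,Columba_bicolor)),(Triticum_longipes,Lynx_elegans)); its 9 tips in alphabetical order are the answer.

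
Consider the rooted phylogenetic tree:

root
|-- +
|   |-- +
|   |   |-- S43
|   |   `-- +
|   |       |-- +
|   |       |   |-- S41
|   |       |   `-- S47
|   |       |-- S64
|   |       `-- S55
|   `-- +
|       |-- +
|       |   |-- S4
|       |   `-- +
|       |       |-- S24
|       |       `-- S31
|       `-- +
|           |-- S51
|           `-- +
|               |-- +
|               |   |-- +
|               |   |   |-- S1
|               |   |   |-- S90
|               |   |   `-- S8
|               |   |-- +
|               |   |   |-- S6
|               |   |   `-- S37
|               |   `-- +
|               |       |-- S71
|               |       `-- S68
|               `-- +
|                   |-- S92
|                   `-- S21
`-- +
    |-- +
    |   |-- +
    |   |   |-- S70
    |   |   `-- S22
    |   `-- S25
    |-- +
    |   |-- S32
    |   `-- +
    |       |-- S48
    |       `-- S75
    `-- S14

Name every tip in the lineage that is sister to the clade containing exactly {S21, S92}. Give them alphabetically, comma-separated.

S1, S37, S6, S68, S71, S8, S90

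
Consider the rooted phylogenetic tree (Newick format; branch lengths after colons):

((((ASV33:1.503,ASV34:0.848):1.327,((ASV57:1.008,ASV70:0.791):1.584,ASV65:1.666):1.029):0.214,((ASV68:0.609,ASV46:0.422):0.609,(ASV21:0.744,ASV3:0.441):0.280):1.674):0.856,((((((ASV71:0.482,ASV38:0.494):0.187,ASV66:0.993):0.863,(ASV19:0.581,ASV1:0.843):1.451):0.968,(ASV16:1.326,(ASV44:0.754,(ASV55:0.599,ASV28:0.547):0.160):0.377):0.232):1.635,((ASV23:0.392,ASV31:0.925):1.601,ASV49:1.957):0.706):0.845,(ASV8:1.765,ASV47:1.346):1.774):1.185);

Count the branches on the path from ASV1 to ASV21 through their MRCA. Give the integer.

The MRCA of ASV1 and ASV21 is the root of the tree.
From ASV1 up to that node: 6 branches. From ASV21 up to the same node: 4 branches. Total: 6 + 4 = 10.

10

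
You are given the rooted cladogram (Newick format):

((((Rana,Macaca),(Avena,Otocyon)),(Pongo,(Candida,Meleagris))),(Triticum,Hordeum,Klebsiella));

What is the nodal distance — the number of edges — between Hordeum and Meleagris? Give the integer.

The MRCA of Hordeum and Meleagris is the root of the tree.
From Hordeum up to that node: 2 branches. From Meleagris up to the same node: 4 branches. Total: 2 + 4 = 6.

6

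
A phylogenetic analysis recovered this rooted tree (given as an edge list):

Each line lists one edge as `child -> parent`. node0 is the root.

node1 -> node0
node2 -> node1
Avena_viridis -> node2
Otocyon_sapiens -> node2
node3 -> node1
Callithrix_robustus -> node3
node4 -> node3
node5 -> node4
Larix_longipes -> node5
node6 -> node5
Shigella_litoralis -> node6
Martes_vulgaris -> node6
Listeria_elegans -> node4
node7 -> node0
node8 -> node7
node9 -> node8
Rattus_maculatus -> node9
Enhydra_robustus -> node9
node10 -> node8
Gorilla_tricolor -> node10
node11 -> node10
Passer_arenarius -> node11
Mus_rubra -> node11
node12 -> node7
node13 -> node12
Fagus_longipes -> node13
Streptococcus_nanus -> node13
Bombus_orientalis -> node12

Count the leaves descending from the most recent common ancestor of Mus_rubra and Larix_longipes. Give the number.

The MRCA of Mus_rubra and Larix_longipes is the root, so the clade is the entire tree.
That clade contains 15 terminal taxa: Avena_viridis, Bombus_orientalis, Callithrix_robustus, Enhydra_robustus, Fagus_longipes, Gorilla_tricolor, Larix_longipes, Listeria_elegans, Martes_vulgaris, Mus_rubra, Otocyon_sapiens, Passer_arenarius, Rattus_maculatus, Shigella_litoralis, Streptococcus_nanus.

15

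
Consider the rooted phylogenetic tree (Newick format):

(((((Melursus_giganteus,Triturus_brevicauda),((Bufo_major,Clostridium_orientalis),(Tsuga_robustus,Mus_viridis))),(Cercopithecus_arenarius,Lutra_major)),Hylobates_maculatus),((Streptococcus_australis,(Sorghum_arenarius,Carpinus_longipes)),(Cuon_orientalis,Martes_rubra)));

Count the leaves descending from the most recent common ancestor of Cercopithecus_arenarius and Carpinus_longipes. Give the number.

The MRCA of Cercopithecus_arenarius and Carpinus_longipes is the root, so the clade is the entire tree.
That clade contains 14 terminal taxa: Bufo_major, Carpinus_longipes, Cercopithecus_arenarius, Clostridium_orientalis, Cuon_orientalis, Hylobates_maculatus, Lutra_major, Martes_rubra, Melursus_giganteus, Mus_viridis, Sorghum_arenarius, Streptococcus_australis, Triturus_brevicauda, Tsuga_robustus.

14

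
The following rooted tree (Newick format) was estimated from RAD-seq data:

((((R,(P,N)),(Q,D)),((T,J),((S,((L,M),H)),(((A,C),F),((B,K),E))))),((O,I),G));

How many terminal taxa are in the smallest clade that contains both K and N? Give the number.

17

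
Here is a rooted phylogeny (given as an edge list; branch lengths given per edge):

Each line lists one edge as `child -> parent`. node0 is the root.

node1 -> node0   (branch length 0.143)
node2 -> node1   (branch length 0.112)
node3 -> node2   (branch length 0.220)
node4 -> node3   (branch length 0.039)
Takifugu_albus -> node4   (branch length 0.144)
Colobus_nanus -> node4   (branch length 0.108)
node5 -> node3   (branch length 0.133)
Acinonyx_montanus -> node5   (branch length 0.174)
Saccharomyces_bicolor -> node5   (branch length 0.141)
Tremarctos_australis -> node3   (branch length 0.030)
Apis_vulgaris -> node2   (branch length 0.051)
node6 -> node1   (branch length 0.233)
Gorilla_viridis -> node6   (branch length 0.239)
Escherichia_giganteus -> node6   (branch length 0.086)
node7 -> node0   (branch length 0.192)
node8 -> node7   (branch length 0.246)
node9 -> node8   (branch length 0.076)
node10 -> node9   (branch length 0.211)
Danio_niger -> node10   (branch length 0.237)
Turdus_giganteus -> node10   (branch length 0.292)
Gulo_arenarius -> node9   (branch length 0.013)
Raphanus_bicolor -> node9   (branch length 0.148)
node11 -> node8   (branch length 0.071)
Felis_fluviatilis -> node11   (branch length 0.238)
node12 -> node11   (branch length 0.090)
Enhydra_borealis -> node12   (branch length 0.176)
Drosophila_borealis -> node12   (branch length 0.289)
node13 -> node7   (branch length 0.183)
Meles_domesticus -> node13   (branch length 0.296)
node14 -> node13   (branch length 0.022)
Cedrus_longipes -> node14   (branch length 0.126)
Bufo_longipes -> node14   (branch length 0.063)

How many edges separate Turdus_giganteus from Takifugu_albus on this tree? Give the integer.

The MRCA of Turdus_giganteus and Takifugu_albus is the root of the tree.
From Turdus_giganteus up to that node: 5 branches. From Takifugu_albus up to the same node: 5 branches. Total: 5 + 5 = 10.

10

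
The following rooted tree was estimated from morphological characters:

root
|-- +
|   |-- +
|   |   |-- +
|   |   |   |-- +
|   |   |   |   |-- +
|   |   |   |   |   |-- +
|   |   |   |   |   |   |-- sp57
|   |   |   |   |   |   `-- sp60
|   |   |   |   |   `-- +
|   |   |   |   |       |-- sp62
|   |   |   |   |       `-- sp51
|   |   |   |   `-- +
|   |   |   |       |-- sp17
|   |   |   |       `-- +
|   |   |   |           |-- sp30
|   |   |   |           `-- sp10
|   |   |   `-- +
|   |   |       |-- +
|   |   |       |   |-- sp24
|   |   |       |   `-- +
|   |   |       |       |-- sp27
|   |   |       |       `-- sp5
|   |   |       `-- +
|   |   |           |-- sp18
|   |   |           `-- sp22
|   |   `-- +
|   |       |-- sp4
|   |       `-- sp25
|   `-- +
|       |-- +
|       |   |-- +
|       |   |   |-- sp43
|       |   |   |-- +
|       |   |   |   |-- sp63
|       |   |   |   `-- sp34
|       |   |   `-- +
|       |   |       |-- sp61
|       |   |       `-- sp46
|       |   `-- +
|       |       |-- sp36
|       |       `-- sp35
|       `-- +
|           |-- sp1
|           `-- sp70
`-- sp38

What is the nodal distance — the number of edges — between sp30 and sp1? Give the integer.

The MRCA of sp30 and sp1 is the node subtending ((((((sp57,sp60),(sp62,sp51)),(sp17,(sp30,sp10))),((sp24,(sp27,sp5)),(sp18,sp22))),(sp4,sp25)),(((sp43,(sp63,sp34),(sp61,sp46)),(sp36,sp35)),(sp1,sp70))).
From sp30 up to that node: 6 branches. From sp1 up to the same node: 3 branches. Total: 6 + 3 = 9.

9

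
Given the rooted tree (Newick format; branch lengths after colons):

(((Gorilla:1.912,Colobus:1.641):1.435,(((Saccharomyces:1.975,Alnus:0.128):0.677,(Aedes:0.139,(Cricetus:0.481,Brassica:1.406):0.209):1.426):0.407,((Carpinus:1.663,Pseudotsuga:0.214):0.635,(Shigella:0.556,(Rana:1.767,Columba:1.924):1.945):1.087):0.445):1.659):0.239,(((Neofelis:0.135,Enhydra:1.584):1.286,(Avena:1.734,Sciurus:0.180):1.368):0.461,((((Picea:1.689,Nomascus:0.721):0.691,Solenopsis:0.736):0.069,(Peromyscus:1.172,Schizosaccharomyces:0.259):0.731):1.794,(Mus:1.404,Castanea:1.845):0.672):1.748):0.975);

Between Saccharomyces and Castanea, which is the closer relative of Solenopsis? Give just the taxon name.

The MRCA of Solenopsis and Castanea subtends ((((Picea,Nomascus),Solenopsis),(Peromyscus,Schizosaccharomyces)),(Mus,Castanea)) (7 taxa).
The MRCA of Solenopsis and Saccharomyces is the root, subtending the entire tree (23 taxa).
The first is nested inside the second, so Solenopsis shares a more recent common ancestor with Castanea.

Castanea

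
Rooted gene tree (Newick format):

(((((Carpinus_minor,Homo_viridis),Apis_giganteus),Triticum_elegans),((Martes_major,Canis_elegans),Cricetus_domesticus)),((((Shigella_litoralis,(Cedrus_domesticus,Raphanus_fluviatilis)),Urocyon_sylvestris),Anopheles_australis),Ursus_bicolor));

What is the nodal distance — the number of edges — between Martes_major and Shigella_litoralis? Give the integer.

The MRCA of Martes_major and Shigella_litoralis is the root of the tree.
From Martes_major up to that node: 4 branches. From Shigella_litoralis up to the same node: 5 branches. Total: 4 + 5 = 9.

9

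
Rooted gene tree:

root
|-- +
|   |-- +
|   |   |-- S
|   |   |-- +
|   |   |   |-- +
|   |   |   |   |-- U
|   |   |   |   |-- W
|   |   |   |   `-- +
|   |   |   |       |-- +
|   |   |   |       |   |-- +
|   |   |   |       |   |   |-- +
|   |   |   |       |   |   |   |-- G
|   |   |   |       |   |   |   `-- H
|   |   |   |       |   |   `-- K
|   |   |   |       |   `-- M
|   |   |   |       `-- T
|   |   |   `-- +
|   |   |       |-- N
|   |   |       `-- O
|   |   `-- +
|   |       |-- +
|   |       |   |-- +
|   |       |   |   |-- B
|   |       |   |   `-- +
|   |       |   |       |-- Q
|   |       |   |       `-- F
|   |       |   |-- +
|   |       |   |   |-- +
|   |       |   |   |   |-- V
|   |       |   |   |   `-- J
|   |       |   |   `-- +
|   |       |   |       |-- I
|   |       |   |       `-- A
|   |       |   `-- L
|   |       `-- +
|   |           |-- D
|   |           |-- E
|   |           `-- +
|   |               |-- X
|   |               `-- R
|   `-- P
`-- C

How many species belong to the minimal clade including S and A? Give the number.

The MRCA of S and A is the node subtending (S,((U,W,((((G,H),K),M),T)),(N,O)),(((B,(Q,F)),((V,J),(I,A)),L),(D,E,(X,R)))).
That clade contains 22 terminal taxa: A, B, D, E, F, G, H, I, J, K, L, M, N, O, Q, R, S, T, U, V, W, X.

22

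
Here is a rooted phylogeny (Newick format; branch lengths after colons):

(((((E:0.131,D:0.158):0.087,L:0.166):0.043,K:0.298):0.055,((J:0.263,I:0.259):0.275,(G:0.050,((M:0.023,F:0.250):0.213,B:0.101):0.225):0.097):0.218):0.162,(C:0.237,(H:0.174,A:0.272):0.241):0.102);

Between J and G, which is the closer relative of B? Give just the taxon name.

The MRCA of B and G subtends (G,((M,F),B)) (4 taxa).
The MRCA of B and J subtends ((J,I),(G,((M,F),B))) (6 taxa).
The first is nested inside the second, so B shares a more recent common ancestor with G.

G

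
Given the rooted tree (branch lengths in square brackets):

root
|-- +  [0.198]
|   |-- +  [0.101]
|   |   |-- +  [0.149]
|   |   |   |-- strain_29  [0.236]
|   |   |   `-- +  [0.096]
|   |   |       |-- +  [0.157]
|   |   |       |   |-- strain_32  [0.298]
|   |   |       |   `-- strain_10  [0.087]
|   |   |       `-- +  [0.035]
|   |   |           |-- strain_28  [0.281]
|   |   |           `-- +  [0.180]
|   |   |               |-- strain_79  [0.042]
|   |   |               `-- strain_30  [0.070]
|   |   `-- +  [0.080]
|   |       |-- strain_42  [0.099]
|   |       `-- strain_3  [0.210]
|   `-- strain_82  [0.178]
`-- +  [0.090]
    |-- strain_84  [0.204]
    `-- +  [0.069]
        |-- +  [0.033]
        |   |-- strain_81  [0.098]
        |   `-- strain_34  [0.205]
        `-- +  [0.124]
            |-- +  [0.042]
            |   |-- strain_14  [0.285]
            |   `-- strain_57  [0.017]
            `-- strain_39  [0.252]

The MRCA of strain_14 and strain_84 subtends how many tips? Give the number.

The MRCA of strain_14 and strain_84 is the node subtending (strain_84,((strain_81,strain_34),((strain_14,strain_57),strain_39))).
That clade contains 6 terminal taxa: strain_14, strain_34, strain_39, strain_57, strain_81, strain_84.

6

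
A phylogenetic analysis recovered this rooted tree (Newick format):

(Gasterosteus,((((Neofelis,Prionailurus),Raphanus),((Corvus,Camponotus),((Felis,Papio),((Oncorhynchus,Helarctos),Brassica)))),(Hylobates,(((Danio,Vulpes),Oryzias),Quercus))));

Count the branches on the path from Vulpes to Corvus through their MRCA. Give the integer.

The MRCA of Vulpes and Corvus is the node subtending ((((Neofelis,Prionailurus),Raphanus),((Corvus,Camponotus),((Felis,Papio),((Oncorhynchus,Helarctos),Brassica)))),(Hylobates,(((Danio,Vulpes),Oryzias),Quercus))).
From Vulpes up to that node: 5 branches. From Corvus up to the same node: 4 branches. Total: 5 + 4 = 9.

9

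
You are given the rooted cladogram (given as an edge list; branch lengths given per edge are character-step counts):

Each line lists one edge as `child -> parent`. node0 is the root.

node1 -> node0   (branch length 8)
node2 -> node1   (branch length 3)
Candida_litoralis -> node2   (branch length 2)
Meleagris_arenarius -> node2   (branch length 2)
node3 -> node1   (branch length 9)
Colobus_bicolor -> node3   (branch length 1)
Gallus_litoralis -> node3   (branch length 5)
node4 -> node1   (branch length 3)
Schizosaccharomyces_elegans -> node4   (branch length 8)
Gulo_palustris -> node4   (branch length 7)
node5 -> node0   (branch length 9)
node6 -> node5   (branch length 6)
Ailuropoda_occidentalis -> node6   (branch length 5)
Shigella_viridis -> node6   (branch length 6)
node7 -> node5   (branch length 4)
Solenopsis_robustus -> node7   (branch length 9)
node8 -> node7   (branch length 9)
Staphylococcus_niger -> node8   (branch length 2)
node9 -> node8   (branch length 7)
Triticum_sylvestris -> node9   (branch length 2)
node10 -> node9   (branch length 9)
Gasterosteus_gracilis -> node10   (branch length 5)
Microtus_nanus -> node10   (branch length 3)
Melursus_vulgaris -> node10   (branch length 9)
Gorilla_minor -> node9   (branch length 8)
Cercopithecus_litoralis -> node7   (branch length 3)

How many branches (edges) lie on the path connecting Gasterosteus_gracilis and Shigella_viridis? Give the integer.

7

The MRCA of Gasterosteus_gracilis and Shigella_viridis is the node subtending ((Ailuropoda_occidentalis,Shigella_viridis),(Solenopsis_robustus,(Staphylococcus_niger,(Triticum_sylvestris,(Gasterosteus_gracilis,Microtus_nanus,Melursus_vulgaris),Gorilla_minor)),Cercopithecus_litoralis)).
From Gasterosteus_gracilis up to that node: 5 branches. From Shigella_viridis up to the same node: 2 branches. Total: 5 + 2 = 7.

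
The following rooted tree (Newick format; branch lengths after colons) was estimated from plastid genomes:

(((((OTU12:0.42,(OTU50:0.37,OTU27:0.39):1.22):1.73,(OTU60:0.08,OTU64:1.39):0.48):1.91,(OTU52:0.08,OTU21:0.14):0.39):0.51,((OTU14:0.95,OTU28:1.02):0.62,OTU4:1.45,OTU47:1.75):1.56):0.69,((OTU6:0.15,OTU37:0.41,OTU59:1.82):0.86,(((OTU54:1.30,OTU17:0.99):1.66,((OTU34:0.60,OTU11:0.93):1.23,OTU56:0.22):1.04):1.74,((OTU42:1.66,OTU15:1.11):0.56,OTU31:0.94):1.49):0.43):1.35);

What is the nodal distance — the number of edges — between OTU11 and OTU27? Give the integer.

The MRCA of OTU11 and OTU27 is the root of the tree.
From OTU11 up to that node: 6 branches. From OTU27 up to the same node: 6 branches. Total: 6 + 6 = 12.

12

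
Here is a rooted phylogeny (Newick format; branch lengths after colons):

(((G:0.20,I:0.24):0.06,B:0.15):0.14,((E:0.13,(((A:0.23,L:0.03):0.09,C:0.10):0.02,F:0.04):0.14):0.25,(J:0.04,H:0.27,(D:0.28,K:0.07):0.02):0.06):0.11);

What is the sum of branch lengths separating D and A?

1.09

The path runs D → … → MRCA → … → A; the MRCA is the node subtending ((E,(((A,L),C),F)),(J,H,(D,K))).
Branch lengths along that path: 0.28 + 0.02 + 0.06 + 0.25 + 0.14 + 0.02 + 0.09 + 0.23 = 1.09.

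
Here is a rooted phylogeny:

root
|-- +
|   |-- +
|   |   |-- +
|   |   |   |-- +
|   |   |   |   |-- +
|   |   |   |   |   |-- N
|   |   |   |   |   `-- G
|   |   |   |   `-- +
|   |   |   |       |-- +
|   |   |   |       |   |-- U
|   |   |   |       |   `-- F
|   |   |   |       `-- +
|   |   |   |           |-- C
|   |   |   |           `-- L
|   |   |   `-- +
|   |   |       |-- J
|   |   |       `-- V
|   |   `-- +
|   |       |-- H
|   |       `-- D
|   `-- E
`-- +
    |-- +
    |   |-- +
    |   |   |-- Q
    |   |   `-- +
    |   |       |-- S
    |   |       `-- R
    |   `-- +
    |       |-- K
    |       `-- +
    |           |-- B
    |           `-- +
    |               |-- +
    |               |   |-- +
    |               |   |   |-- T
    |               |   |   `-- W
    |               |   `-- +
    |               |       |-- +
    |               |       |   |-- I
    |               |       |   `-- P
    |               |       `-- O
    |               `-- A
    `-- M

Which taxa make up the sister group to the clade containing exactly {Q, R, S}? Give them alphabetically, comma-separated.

The clade containing exactly {Q, R, S} attaches to the tree at the node subtending ((Q,(S,R)),(K,(B,(((T,W),((I,P),O)),A)))).
The other lineage descending from that same node — the sister group — is (K,(B,(((T,W),((I,P),O)),A))); its 8 tips in alphabetical order are the answer.

A, B, I, K, O, P, T, W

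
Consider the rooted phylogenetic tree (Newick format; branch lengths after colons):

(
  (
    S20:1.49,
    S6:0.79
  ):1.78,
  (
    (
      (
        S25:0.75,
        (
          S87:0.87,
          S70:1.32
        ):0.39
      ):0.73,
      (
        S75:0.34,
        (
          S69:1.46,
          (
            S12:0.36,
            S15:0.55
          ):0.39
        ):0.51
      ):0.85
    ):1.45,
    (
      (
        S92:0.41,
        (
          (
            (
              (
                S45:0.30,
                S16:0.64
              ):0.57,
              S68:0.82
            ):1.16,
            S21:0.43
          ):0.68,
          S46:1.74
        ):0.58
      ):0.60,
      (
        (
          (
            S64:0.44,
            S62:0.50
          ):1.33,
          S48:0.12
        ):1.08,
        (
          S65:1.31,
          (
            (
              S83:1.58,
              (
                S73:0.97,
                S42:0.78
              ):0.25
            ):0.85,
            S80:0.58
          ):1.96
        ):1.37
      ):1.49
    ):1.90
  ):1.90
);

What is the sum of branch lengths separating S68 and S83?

11.09

The path runs S68 → … → MRCA → … → S83; the MRCA is the node subtending ((S92,((((S45,S16),S68),S21),S46)),(((S64,S62),S48),(S65,((S83,(S73,S42)),S80)))).
Branch lengths along that path: 0.82 + 1.16 + 0.68 + 0.58 + 0.60 + 1.49 + 1.37 + 1.96 + 0.85 + 1.58 = 11.09.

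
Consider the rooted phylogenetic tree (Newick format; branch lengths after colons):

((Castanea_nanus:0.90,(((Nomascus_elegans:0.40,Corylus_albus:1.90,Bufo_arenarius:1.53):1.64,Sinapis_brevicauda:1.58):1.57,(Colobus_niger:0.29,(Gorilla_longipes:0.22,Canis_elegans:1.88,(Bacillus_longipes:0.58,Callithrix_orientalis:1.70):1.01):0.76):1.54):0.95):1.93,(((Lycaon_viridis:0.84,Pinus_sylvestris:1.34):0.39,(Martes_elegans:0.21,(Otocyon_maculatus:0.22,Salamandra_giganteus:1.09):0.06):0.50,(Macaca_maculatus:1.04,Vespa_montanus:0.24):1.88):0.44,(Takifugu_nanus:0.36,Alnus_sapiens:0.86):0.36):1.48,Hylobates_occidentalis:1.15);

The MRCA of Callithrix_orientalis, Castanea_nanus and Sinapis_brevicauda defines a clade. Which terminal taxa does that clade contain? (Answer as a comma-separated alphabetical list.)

Bacillus_longipes, Bufo_arenarius, Callithrix_orientalis, Canis_elegans, Castanea_nanus, Colobus_niger, Corylus_albus, Gorilla_longipes, Nomascus_elegans, Sinapis_brevicauda

Tracing Callithrix_orientalis: it sits inside (Bacillus_longipes,Callithrix_orientalis).
Tracing Castanea_nanus: it sits inside (Castanea_nanus,(((Nomascus_elegans,Corylus_albus,Bufo_arenarius),Sinapis_brevicauda),(Colobus_niger,(Gorilla_longipes,Canis_elegans,(Bacillus_longipes,Callithrix_orientalis))))).
Tracing Sinapis_brevicauda: it sits inside ((Nomascus_elegans,Corylus_albus,Bufo_arenarius),Sinapis_brevicauda).
The smallest clade enclosing all 3 is (Castanea_nanus,(((Nomascus_elegans,Corylus_albus,Bufo_arenarius),Sinapis_brevicauda),(Colobus_niger,(Gorilla_longipes,Canis_elegans,(Bacillus_longipes,Callithrix_orientalis))))); the answer is its 10 terminal taxa in alphabetical order.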